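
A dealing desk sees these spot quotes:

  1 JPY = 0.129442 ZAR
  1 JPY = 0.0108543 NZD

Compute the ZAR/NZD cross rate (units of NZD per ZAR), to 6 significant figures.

ZAR/NZD = 0.0838545

1 ZAR ÷ 0.129442 = 7.72547 JPY
7.72547 JPY × 0.0108543 = 0.0838545 NZD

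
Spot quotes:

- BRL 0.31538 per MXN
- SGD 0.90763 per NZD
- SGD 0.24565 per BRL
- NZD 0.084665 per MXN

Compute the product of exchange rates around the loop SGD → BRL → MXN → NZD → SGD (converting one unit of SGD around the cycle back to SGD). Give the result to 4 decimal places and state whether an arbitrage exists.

Around SGD → BRL → MXN → NZD → SGD: 1 ÷ 0.24565 ÷ 0.31538 × 0.084665 × 0.90763 = 0.991886
Product < 1; profitable direction is SGD → NZD → MXN → BRL → SGD.

0.9919 (arbitrage exists)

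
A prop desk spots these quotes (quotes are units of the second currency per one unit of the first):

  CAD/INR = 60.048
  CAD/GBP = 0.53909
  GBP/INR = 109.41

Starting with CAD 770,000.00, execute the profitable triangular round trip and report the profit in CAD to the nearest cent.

Profit: CAD 13,918.62

Profitable loop is CAD → INR → GBP → CAD:
CAD 770,000.00 × 60.048 = INR 46,236,960.00
INR 46,236,960.00 ÷ 109.41 = GBP 422,602.69
GBP 422,602.69 ÷ 0.53909 = CAD 783,918.62
Profit = CAD 783,918.62 − CAD 770,000.00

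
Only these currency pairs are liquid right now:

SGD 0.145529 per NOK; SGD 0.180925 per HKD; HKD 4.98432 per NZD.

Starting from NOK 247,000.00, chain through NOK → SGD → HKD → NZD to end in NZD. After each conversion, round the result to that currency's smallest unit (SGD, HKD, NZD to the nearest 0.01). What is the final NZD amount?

NOK 247,000.00 × 0.145529 = SGD 35,945.66
SGD 35,945.66 ÷ 0.180925 = HKD 198,677.13
HKD 198,677.13 ÷ 4.98432 = NZD 39,860.43

NZD 39,860.43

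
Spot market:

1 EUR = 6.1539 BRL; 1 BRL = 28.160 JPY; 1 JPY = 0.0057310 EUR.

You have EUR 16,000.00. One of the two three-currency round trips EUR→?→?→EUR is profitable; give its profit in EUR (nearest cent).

Profitable loop is EUR → JPY → BRL → EUR:
EUR 16,000.00 ÷ 0.0057310 = JPY 2,791,834
JPY 2,791,834 ÷ 28.160 = BRL 99,141.83
BRL 99,141.83 ÷ 6.1539 = EUR 16,110.41
Profit = EUR 16,110.41 − EUR 16,000.00

Profit: EUR 110.41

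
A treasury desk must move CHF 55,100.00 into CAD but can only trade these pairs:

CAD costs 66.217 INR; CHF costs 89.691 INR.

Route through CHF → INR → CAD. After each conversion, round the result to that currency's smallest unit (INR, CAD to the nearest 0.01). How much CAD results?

CHF 55,100.00 × 89.691 = INR 4,941,974.10
INR 4,941,974.10 ÷ 66.217 = CAD 74,633.01

CAD 74,633.01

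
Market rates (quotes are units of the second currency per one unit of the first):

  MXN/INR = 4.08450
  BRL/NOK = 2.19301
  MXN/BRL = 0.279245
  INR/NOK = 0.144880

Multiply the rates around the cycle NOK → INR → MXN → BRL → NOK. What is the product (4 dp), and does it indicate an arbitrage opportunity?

1.0349 (arbitrage exists)

Around NOK → INR → MXN → BRL → NOK: 1 ÷ 0.144880 ÷ 4.08450 × 0.279245 × 2.19301 = 1.034853
Product > 1; profitable direction is NOK → INR → MXN → BRL → NOK.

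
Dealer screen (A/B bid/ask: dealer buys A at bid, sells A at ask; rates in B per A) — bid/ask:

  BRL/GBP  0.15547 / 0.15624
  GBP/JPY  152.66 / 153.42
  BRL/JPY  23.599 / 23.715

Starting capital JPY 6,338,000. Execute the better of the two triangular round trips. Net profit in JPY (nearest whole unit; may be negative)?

Net profit: JPY 5,091

Best loop JPY → BRL → GBP → JPY:
JPY 6,338,000 ÷ 23.715 (buy BRL at ask) = BRL 267,257.01
BRL 267,257.01 × 0.15547 (sell BRL at bid) = GBP 41,550.45
GBP 41,550.45 × 152.66 (sell GBP at bid) = JPY 6,343,091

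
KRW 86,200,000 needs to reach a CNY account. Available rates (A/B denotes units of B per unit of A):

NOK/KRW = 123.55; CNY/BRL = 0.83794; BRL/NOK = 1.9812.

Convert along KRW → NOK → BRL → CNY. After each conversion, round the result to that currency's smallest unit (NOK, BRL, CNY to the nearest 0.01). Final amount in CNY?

CNY 420,265.04

KRW 86,200,000 ÷ 123.55 = NOK 697,693.24
NOK 697,693.24 ÷ 1.9812 = BRL 352,156.89
BRL 352,156.89 ÷ 0.83794 = CNY 420,265.04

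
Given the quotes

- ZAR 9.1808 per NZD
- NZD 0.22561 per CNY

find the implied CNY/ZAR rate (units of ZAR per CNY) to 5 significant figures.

CNY/ZAR = 2.0713

1 CNY × 0.22561 = 0.22561 NZD
0.22561 NZD × 9.1808 = 2.07128 ZAR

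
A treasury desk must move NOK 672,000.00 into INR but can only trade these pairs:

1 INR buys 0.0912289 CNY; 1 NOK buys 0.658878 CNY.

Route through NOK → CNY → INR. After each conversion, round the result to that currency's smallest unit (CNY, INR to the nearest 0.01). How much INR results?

INR 4,853,352.61

NOK 672,000.00 × 0.658878 = CNY 442,766.02
CNY 442,766.02 ÷ 0.0912289 = INR 4,853,352.61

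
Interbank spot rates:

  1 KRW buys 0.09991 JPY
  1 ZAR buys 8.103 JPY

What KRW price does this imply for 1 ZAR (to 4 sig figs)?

1 ZAR × 8.103 = 8.103 JPY
8.103 JPY ÷ 0.09991 = 81.103 KRW

ZAR/KRW = 81.10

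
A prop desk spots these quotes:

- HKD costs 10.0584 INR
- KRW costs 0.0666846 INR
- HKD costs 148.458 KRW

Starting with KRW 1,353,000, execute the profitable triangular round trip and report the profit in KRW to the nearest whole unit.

Profitable loop is KRW → HKD → INR → KRW:
KRW 1,353,000 ÷ 148.458 = HKD 9,113.69
HKD 9,113.69 × 10.0584 = INR 91,669.13
INR 91,669.13 ÷ 0.0666846 = KRW 1,374,667
Profit = KRW 1,374,667 − KRW 1,353,000

Profit: KRW 21,667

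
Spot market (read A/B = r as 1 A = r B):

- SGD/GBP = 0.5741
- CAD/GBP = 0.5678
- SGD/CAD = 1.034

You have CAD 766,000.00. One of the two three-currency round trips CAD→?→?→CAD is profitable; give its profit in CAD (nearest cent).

Profit: CAD 17,352.35

Profitable loop is CAD → GBP → SGD → CAD:
CAD 766,000.00 × 0.5678 = GBP 434,934.80
GBP 434,934.80 ÷ 0.5741 = SGD 757,594.15
SGD 757,594.15 × 1.034 = CAD 783,352.35
Profit = CAD 783,352.35 − CAD 766,000.00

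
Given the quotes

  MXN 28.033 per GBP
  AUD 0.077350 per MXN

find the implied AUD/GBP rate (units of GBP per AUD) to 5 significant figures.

AUD/GBP = 0.46118

1 AUD ÷ 0.077350 = 12.9282 MXN
12.9282 MXN ÷ 28.033 = 0.46118 GBP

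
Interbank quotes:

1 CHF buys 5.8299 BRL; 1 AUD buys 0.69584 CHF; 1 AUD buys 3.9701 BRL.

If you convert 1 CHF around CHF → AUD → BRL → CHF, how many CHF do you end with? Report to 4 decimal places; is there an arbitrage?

Around CHF → AUD → BRL → CHF: 1 ÷ 0.69584 × 3.9701 ÷ 5.8299 = 0.978658
Product < 1; profitable direction is CHF → BRL → AUD → CHF.

0.9787 (arbitrage exists)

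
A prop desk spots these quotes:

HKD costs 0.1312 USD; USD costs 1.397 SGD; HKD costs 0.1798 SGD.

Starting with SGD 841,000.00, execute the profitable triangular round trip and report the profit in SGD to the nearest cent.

Profitable loop is SGD → HKD → USD → SGD:
SGD 841,000.00 ÷ 0.1798 = HKD 4,677,419.35
HKD 4,677,419.35 × 0.1312 = USD 613,677.42
USD 613,677.42 × 1.397 = SGD 857,307.35
Profit = SGD 857,307.35 − SGD 841,000.00

Profit: SGD 16,307.35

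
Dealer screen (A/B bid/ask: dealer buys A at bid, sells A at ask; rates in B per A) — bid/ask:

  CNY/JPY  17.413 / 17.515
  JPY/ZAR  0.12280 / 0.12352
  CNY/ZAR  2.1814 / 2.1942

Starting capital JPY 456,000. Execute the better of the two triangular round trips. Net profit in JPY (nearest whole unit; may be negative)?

Best loop JPY → CNY → ZAR → JPY:
JPY 456,000 ÷ 17.515 (buy CNY at ask) = CNY 26,034.83
CNY 26,034.83 × 2.1814 (sell CNY at bid) = ZAR 56,792.37
ZAR 56,792.37 ÷ 0.12352 (buy JPY at ask) = JPY 459,783

Net profit: JPY 3,783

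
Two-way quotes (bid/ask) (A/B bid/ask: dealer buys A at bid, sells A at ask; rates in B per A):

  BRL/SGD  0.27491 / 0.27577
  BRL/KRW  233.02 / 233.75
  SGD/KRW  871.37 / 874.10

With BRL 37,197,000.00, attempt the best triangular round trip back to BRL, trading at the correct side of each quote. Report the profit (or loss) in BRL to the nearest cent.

Net profit: BRL 922,696.72

Best loop BRL → SGD → KRW → BRL:
BRL 37,197,000.00 × 0.27491 (sell BRL at bid) = SGD 10,225,827.27
SGD 10,225,827.27 × 871.37 (sell SGD at bid) = KRW 8,910,479,108
KRW 8,910,479,108 ÷ 233.75 (buy BRL at ask) = BRL 38,119,696.72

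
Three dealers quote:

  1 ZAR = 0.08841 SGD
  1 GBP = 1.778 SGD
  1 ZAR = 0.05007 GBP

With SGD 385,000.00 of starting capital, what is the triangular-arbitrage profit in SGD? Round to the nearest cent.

Profit: SGD 2,675.80

Profitable loop is SGD → ZAR → GBP → SGD:
SGD 385,000.00 ÷ 0.08841 = ZAR 4,354,711.01
ZAR 4,354,711.01 × 0.05007 = GBP 218,040.38
GBP 218,040.38 × 1.778 = SGD 387,675.80
Profit = SGD 387,675.80 − SGD 385,000.00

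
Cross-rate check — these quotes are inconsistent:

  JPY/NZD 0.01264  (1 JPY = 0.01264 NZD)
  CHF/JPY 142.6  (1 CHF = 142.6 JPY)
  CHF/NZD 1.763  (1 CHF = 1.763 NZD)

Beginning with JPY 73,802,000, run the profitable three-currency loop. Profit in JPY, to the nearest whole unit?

Profitable loop is JPY → NZD → CHF → JPY:
JPY 73,802,000 × 0.01264 = NZD 932,857.28
NZD 932,857.28 ÷ 1.763 = CHF 529,130.62
CHF 529,130.62 × 142.6 = JPY 75,454,026
Profit = JPY 75,454,026 − JPY 73,802,000

Profit: JPY 1,652,026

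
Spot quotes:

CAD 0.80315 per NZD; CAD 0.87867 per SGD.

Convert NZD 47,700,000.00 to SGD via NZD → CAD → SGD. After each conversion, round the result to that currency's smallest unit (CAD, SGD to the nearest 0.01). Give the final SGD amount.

SGD 43,600,276.55

NZD 47,700,000.00 × 0.80315 = CAD 38,310,255.00
CAD 38,310,255.00 ÷ 0.87867 = SGD 43,600,276.55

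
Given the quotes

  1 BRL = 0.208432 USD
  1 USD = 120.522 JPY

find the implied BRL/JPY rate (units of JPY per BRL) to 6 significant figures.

BRL/JPY = 25.1206

1 BRL × 0.208432 = 0.208432 USD
0.208432 USD × 120.522 = 25.1206 JPY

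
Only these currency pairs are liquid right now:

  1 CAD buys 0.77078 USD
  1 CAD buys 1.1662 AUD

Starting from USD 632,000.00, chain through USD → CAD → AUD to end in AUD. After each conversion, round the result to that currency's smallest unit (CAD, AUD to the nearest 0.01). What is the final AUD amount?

USD 632,000.00 ÷ 0.77078 = CAD 819,948.62
CAD 819,948.62 × 1.1662 = AUD 956,224.08

AUD 956,224.08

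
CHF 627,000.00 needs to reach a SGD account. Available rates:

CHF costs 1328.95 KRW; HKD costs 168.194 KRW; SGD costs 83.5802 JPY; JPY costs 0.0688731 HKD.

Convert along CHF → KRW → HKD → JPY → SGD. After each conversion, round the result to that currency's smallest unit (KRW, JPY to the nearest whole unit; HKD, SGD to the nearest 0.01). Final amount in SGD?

SGD 860,622.40

CHF 627,000.00 × 1328.95 = KRW 833,251,650
KRW 833,251,650 ÷ 168.194 = HKD 4,954,110.43
HKD 4,954,110.43 ÷ 0.0688731 = JPY 71,930,992
JPY 71,930,992 ÷ 83.5802 = SGD 860,622.40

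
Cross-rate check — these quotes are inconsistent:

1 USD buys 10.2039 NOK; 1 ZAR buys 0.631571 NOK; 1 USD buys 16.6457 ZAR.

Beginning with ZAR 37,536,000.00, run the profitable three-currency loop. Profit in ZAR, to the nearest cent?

Profitable loop is ZAR → NOK → USD → ZAR:
ZAR 37,536,000.00 × 0.631571 = NOK 23,706,649.06
NOK 23,706,649.06 ÷ 10.2039 = USD 2,323,292.96
USD 2,323,292.96 × 16.6457 = ZAR 38,672,837.66
Profit = ZAR 38,672,837.66 − ZAR 37,536,000.00

Profit: ZAR 1,136,837.66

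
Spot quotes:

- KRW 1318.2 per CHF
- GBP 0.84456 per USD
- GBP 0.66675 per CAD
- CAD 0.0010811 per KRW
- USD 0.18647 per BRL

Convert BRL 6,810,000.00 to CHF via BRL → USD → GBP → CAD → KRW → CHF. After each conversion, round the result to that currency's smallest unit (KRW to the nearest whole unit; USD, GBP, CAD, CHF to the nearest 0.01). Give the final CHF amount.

CHF 1,128,694.45

BRL 6,810,000.00 × 0.18647 = USD 1,269,860.70
USD 1,269,860.70 × 0.84456 = GBP 1,072,473.55
GBP 1,072,473.55 ÷ 0.66675 = CAD 1,608,509.26
CAD 1,608,509.26 ÷ 0.0010811 = KRW 1,487,845,028
KRW 1,487,845,028 ÷ 1318.2 = CHF 1,128,694.45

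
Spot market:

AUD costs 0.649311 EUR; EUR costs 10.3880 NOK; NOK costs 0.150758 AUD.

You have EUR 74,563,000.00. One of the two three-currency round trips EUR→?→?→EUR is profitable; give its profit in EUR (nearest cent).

Profit: EUR 1,257,813.88

Profitable loop is EUR → NOK → AUD → EUR:
EUR 74,563,000.00 × 10.3880 = NOK 774,560,444.00
NOK 774,560,444.00 × 0.150758 = AUD 116,771,183.42
AUD 116,771,183.42 × 0.649311 = EUR 75,820,813.88
Profit = EUR 75,820,813.88 − EUR 74,563,000.00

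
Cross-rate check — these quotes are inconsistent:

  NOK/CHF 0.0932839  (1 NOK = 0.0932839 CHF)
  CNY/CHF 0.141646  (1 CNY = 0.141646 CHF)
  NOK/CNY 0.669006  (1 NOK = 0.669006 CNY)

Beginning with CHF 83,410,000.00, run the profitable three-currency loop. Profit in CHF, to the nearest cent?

Profit: CHF 1,321,667.65

Profitable loop is CHF → NOK → CNY → CHF:
CHF 83,410,000.00 ÷ 0.0932839 = NOK 894,152,152.73
NOK 894,152,152.73 × 0.669006 = CNY 598,193,155.09
CNY 598,193,155.09 × 0.141646 = CHF 84,731,667.65
Profit = CHF 84,731,667.65 − CHF 83,410,000.00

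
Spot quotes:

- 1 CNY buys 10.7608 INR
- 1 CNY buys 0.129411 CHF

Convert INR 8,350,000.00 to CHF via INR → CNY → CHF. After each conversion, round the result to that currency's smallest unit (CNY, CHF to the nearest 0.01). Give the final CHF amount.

CHF 100,418.36

INR 8,350,000.00 ÷ 10.7608 = CNY 775,964.61
CNY 775,964.61 × 0.129411 = CHF 100,418.36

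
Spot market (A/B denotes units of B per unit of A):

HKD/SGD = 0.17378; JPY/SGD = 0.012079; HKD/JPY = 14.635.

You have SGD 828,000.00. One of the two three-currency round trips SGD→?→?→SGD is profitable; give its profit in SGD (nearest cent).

Profitable loop is SGD → HKD → JPY → SGD:
SGD 828,000.00 ÷ 0.17378 = HKD 4,764,644.95
HKD 4,764,644.95 × 14.635 = JPY 69,730,579
JPY 69,730,579 × 0.012079 = SGD 842,275.66
Profit = SGD 842,275.66 − SGD 828,000.00

Profit: SGD 14,275.66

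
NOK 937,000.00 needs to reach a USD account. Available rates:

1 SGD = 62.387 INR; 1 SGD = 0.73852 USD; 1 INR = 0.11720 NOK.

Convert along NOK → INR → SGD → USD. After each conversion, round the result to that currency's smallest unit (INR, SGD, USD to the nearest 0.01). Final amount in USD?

NOK 937,000.00 ÷ 0.11720 = INR 7,994,880.55
INR 7,994,880.55 ÷ 62.387 = SGD 128,149.78
SGD 128,149.78 × 0.73852 = USD 94,641.18

USD 94,641.18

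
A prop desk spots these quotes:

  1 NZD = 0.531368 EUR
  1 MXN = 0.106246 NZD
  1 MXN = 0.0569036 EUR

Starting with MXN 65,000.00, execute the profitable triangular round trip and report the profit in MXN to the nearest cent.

Profit: MXN 515.66

Profitable loop is MXN → EUR → NZD → MXN:
MXN 65,000.00 × 0.0569036 = EUR 3,698.73
EUR 3,698.73 ÷ 0.531368 = NZD 6,960.78
NZD 6,960.78 ÷ 0.106246 = MXN 65,515.66
Profit = MXN 65,515.66 − MXN 65,000.00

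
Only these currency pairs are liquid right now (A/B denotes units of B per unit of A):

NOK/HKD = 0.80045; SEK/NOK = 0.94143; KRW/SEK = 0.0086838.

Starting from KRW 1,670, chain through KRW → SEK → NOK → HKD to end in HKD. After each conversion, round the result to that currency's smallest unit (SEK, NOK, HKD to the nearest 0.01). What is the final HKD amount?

KRW 1,670 × 0.0086838 = SEK 14.50
SEK 14.50 × 0.94143 = NOK 13.65
NOK 13.65 × 0.80045 = HKD 10.93

HKD 10.93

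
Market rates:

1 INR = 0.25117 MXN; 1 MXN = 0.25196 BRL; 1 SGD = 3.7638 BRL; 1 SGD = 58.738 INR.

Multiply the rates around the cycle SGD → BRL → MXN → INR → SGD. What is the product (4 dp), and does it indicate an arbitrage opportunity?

1.0125 (arbitrage exists)

Around SGD → BRL → MXN → INR → SGD: 1 × 3.7638 ÷ 0.25196 ÷ 0.25117 ÷ 58.738 = 1.012530
Product > 1; profitable direction is SGD → BRL → MXN → INR → SGD.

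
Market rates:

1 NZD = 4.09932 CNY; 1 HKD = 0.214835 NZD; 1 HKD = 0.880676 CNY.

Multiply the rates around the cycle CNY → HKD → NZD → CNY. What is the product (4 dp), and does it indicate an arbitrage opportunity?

Around CNY → HKD → NZD → CNY: 1 ÷ 0.880676 × 0.214835 × 4.09932 = 1.000002
Product ≈ 1 (deviation 0.000%, within rounding noise).

1.0000 (no arbitrage)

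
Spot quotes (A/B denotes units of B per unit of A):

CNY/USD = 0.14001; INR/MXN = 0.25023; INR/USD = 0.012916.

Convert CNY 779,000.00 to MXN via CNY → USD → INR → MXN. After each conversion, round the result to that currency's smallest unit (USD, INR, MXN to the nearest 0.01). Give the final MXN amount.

MXN 2,113,040.66

CNY 779,000.00 × 0.14001 = USD 109,067.79
USD 109,067.79 ÷ 0.012916 = INR 8,444,393.78
INR 8,444,393.78 × 0.25023 = MXN 2,113,040.66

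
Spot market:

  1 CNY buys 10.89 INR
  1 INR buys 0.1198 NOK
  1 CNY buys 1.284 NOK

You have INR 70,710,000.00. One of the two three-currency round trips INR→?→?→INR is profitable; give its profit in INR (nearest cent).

Profitable loop is INR → NOK → CNY → INR:
INR 70,710,000.00 × 0.1198 = NOK 8,471,058.00
NOK 8,471,058.00 ÷ 1.284 = CNY 6,597,397.20
CNY 6,597,397.20 × 10.89 = INR 71,845,655.47
Profit = INR 71,845,655.47 − INR 70,710,000.00

Profit: INR 1,135,655.47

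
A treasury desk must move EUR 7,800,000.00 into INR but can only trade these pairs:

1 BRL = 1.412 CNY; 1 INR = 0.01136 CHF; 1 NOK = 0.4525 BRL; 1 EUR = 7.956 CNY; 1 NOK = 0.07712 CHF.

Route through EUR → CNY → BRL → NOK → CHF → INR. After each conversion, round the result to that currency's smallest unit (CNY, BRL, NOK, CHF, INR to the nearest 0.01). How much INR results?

EUR 7,800,000.00 × 7.956 = CNY 62,056,800.00
CNY 62,056,800.00 ÷ 1.412 = BRL 43,949,575.07
BRL 43,949,575.07 ÷ 0.4525 = NOK 97,126,132.75
NOK 97,126,132.75 × 0.07712 = CHF 7,490,367.36
CHF 7,490,367.36 ÷ 0.01136 = INR 659,363,323.94

INR 659,363,323.94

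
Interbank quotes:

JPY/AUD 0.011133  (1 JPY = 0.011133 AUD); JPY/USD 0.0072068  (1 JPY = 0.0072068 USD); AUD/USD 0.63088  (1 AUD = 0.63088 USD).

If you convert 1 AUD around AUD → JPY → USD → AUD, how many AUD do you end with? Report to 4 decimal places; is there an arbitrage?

Around AUD → JPY → USD → AUD: 1 ÷ 0.011133 × 0.0072068 ÷ 0.63088 = 1.026085
Product > 1; profitable direction is AUD → JPY → USD → AUD.

1.0261 (arbitrage exists)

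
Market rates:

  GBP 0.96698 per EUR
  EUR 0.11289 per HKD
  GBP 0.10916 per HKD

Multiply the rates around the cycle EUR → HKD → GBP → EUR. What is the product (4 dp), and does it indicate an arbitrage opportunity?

Around EUR → HKD → GBP → EUR: 1 ÷ 0.11289 × 0.10916 ÷ 0.96698 = 0.999978
Product ≈ 1 (deviation 0.002%, within rounding noise).

1.0000 (no arbitrage)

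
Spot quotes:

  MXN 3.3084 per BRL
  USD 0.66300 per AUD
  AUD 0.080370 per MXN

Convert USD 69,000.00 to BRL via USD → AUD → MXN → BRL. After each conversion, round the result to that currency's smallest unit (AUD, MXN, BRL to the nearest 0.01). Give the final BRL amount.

BRL 391,402.49

USD 69,000.00 ÷ 0.66300 = AUD 104,072.40
AUD 104,072.40 ÷ 0.080370 = MXN 1,294,916.01
MXN 1,294,916.01 ÷ 3.3084 = BRL 391,402.49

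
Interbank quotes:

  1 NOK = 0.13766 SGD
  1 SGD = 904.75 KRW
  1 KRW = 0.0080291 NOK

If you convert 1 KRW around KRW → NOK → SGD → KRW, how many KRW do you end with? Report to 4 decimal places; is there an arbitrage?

Around KRW → NOK → SGD → KRW: 1 × 0.0080291 × 0.13766 × 904.75 = 1.000007
Product ≈ 1 (deviation 0.001%, within rounding noise).

1.0000 (no arbitrage)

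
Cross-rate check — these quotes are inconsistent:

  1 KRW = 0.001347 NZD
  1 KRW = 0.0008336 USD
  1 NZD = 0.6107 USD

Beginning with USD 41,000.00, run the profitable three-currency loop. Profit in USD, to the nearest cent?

Profitable loop is USD → NZD → KRW → USD:
USD 41,000.00 ÷ 0.6107 = NZD 67,136.07
NZD 67,136.07 ÷ 0.001347 = KRW 49,841,183
KRW 49,841,183 × 0.0008336 = USD 41,547.61
Profit = USD 41,547.61 − USD 41,000.00

Profit: USD 547.61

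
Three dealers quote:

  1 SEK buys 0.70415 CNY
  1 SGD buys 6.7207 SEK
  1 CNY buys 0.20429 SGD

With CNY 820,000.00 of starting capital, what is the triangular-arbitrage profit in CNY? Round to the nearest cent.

Profitable loop is CNY → SEK → SGD → CNY:
CNY 820,000.00 ÷ 0.70415 = SEK 1,164,524.60
SEK 1,164,524.60 ÷ 6.7207 = SGD 173,274.30
SGD 173,274.30 ÷ 0.20429 = CNY 848,178.09
Profit = CNY 848,178.09 − CNY 820,000.00

Profit: CNY 28,178.09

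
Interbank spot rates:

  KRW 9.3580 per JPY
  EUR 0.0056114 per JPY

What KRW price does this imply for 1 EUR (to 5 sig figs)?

EUR/KRW = 1667.7

1 EUR ÷ 0.0056114 = 178.209 JPY
178.209 JPY × 9.3580 = 1667.68 KRW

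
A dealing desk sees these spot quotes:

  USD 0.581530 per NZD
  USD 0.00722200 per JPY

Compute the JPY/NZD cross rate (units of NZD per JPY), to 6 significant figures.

JPY/NZD = 0.0124190

1 JPY × 0.00722200 = 0.007222 USD
0.007222 USD ÷ 0.581530 = 0.012419 NZD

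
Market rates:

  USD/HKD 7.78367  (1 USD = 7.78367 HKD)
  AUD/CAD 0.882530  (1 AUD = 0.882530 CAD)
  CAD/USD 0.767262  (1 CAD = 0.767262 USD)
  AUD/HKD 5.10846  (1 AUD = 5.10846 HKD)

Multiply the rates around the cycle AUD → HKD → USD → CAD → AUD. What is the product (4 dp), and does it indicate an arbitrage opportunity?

0.9692 (arbitrage exists)

Around AUD → HKD → USD → CAD → AUD: 1 × 5.10846 ÷ 7.78367 ÷ 0.767262 ÷ 0.882530 = 0.969242
Product < 1; profitable direction is AUD → CAD → USD → HKD → AUD.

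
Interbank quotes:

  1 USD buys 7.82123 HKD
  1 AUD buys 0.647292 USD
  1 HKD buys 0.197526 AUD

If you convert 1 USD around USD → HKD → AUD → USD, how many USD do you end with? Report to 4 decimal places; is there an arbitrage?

1.0000 (no arbitrage)

Around USD → HKD → AUD → USD: 1 × 7.82123 × 0.197526 × 0.647292 = 0.999999
Product ≈ 1 (deviation 0.000%, within rounding noise).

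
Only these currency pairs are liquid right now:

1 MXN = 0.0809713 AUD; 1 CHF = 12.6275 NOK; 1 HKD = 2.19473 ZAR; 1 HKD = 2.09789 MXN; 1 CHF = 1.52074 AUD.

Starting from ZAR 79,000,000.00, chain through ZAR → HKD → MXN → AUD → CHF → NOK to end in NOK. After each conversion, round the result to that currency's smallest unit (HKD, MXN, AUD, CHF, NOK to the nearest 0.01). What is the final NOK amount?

ZAR 79,000,000.00 ÷ 2.19473 = HKD 35,995,316.05
HKD 35,995,316.05 × 2.09789 = MXN 75,514,213.59
MXN 75,514,213.59 × 0.0809713 = AUD 6,114,484.04
AUD 6,114,484.04 ÷ 1.52074 = CHF 4,020,729.41
CHF 4,020,729.41 × 12.6275 = NOK 50,771,760.62

NOK 50,771,760.62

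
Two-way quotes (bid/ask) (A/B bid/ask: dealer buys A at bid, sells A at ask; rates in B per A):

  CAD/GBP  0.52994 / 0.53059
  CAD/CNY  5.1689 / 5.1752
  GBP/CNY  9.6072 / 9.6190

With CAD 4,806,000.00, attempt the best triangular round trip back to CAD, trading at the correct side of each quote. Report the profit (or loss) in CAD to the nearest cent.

Net profit: CAD 61,353.75

Best loop CAD → CNY → GBP → CAD:
CAD 4,806,000.00 × 5.1689 (sell CAD at bid) = CNY 24,841,733.40
CNY 24,841,733.40 ÷ 9.6190 (buy GBP at ask) = GBP 2,582,569.23
GBP 2,582,569.23 ÷ 0.53059 (buy CAD at ask) = CAD 4,867,353.75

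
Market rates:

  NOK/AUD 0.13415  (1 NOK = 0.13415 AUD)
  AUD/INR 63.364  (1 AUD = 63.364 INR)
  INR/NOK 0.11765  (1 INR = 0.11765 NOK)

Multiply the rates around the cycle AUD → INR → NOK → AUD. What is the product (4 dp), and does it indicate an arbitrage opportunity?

1.0001 (no arbitrage)

Around AUD → INR → NOK → AUD: 1 × 63.364 × 0.11765 × 0.13415 = 1.000058
Product ≈ 1 (deviation 0.006%, within rounding noise).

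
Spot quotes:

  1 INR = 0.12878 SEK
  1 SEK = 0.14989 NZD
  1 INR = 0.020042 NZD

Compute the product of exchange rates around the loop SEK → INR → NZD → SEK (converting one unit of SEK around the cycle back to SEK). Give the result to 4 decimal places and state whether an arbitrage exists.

Around SEK → INR → NZD → SEK: 1 ÷ 0.12878 × 0.020042 ÷ 0.14989 = 1.038293
Product > 1; profitable direction is SEK → INR → NZD → SEK.

1.0383 (arbitrage exists)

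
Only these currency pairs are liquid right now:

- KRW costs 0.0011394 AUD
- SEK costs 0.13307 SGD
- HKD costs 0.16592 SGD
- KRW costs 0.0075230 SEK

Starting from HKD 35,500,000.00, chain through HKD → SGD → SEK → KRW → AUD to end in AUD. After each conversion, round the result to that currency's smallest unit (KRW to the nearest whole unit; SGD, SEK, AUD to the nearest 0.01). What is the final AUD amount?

AUD 6,703,970.41

HKD 35,500,000.00 × 0.16592 = SGD 5,890,160.00
SGD 5,890,160.00 ÷ 0.13307 = SEK 44,263,620.65
SEK 44,263,620.65 ÷ 0.0075230 = KRW 5,883,772,518
KRW 5,883,772,518 × 0.0011394 = AUD 6,703,970.41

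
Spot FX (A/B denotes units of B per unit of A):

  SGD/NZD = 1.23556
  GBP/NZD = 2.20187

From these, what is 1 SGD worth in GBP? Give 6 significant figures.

1 SGD × 1.23556 = 1.23556 NZD
1.23556 NZD ÷ 2.20187 = 0.561141 GBP

SGD/GBP = 0.561141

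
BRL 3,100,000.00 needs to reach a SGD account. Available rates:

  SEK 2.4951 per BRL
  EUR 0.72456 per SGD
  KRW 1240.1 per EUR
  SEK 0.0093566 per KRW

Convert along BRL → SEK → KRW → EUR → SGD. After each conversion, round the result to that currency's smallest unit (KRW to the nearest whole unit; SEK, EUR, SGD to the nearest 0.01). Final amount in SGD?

SGD 920,026.90

BRL 3,100,000.00 × 2.4951 = SEK 7,734,810.00
SEK 7,734,810.00 ÷ 0.0093566 = KRW 826,668,875
KRW 826,668,875 ÷ 1240.1 = EUR 666,614.69
EUR 666,614.69 ÷ 0.72456 = SGD 920,026.90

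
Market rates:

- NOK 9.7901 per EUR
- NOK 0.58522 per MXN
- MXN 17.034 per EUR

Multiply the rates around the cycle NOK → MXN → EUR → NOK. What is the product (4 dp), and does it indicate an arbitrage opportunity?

Around NOK → MXN → EUR → NOK: 1 ÷ 0.58522 ÷ 17.034 × 9.7901 = 0.982090
Product < 1; profitable direction is NOK → EUR → MXN → NOK.

0.9821 (arbitrage exists)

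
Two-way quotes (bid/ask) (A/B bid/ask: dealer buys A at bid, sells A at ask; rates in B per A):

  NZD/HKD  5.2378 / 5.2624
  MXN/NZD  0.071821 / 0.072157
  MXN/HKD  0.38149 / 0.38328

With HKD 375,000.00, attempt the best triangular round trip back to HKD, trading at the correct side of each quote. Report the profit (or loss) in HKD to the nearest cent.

Net profit: HKD 1,748.99

Best loop HKD → NZD → MXN → HKD:
HKD 375,000.00 ÷ 5.2624 (buy NZD at ask) = NZD 71,260.26
NZD 71,260.26 ÷ 0.072157 (buy MXN at ask) = MXN 987,572.40
MXN 987,572.40 × 0.38149 (sell MXN at bid) = HKD 376,748.99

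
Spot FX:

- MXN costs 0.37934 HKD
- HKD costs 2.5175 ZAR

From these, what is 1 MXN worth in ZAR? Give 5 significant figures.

MXN/ZAR = 0.95499

1 MXN × 0.37934 = 0.37934 HKD
0.37934 HKD × 2.5175 = 0.954988 ZAR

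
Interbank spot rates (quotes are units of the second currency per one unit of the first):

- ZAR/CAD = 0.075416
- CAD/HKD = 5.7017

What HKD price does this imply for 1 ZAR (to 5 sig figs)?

1 ZAR × 0.075416 = 0.075416 CAD
0.075416 CAD × 5.7017 = 0.429999 HKD

ZAR/HKD = 0.43000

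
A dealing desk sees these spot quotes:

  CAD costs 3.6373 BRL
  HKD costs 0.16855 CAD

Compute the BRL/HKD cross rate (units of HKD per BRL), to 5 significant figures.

BRL/HKD = 1.6311

1 BRL ÷ 3.6373 = 0.274929 CAD
0.274929 CAD ÷ 0.16855 = 1.63114 HKD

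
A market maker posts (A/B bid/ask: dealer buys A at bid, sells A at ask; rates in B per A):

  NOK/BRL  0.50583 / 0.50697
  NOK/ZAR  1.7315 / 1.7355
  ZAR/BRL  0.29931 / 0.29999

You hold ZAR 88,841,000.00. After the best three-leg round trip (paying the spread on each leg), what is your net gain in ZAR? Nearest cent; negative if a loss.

Best loop ZAR → BRL → NOK → ZAR:
ZAR 88,841,000.00 × 0.29931 (sell ZAR at bid) = BRL 26,590,999.71
BRL 26,590,999.71 ÷ 0.50697 (buy NOK at ask) = NOK 52,450,834.78
NOK 52,450,834.78 × 1.7315 (sell NOK at bid) = ZAR 90,818,620.43

Net profit: ZAR 1,977,620.43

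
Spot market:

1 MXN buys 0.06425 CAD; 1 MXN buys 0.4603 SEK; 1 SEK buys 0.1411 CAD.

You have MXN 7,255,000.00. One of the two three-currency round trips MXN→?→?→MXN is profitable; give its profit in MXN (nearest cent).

Profit: MXN 78,854.23

Profitable loop is MXN → SEK → CAD → MXN:
MXN 7,255,000.00 × 0.4603 = SEK 3,339,476.50
SEK 3,339,476.50 × 0.1411 = CAD 471,200.13
CAD 471,200.13 ÷ 0.06425 = MXN 7,333,854.23
Profit = MXN 7,333,854.23 − MXN 7,255,000.00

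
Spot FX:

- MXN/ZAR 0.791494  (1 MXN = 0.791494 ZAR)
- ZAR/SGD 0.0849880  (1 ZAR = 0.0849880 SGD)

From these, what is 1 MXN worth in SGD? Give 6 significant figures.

1 MXN × 0.791494 = 0.791494 ZAR
0.791494 ZAR × 0.0849880 = 0.0672675 SGD

MXN/SGD = 0.0672675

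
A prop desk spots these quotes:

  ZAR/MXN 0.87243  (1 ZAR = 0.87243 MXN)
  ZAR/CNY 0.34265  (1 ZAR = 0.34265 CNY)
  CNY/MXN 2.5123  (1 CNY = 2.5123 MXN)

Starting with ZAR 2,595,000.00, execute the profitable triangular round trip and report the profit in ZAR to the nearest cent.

Profitable loop is ZAR → MXN → CNY → ZAR:
ZAR 2,595,000.00 × 0.87243 = MXN 2,263,955.85
MXN 2,263,955.85 ÷ 2.5123 = CNY 901,148.69
CNY 901,148.69 ÷ 0.34265 = ZAR 2,629,939.26
Profit = ZAR 2,629,939.26 − ZAR 2,595,000.00

Profit: ZAR 34,939.26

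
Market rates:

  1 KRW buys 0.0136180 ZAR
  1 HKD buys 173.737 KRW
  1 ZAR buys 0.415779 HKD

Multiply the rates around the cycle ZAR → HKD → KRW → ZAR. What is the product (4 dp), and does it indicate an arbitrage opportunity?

Around ZAR → HKD → KRW → ZAR: 1 × 0.415779 × 173.737 × 0.0136180 = 0.983713
Product < 1; profitable direction is ZAR → KRW → HKD → ZAR.

0.9837 (arbitrage exists)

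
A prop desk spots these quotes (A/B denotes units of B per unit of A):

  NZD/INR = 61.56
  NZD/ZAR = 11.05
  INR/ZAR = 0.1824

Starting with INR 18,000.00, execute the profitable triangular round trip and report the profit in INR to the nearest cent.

Profit: INR 290.84

Profitable loop is INR → ZAR → NZD → INR:
INR 18,000.00 × 0.1824 = ZAR 3,283.20
ZAR 3,283.20 ÷ 11.05 = NZD 297.12
NZD 297.12 × 61.56 = INR 18,290.84
Profit = INR 18,290.84 − INR 18,000.00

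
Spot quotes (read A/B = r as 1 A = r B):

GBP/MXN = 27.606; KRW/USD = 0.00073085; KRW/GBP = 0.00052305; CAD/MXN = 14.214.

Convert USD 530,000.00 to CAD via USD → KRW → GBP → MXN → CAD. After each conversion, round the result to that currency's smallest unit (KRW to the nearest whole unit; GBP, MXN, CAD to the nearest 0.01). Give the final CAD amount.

CAD 736,678.50

USD 530,000.00 ÷ 0.00073085 = KRW 725,183,006
KRW 725,183,006 × 0.00052305 = GBP 379,306.97
GBP 379,306.97 × 27.606 = MXN 10,471,148.21
MXN 10,471,148.21 ÷ 14.214 = CAD 736,678.50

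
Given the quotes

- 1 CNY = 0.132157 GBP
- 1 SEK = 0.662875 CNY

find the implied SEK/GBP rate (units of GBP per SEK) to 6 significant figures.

1 SEK × 0.662875 = 0.662875 CNY
0.662875 CNY × 0.132157 = 0.0876036 GBP

SEK/GBP = 0.0876036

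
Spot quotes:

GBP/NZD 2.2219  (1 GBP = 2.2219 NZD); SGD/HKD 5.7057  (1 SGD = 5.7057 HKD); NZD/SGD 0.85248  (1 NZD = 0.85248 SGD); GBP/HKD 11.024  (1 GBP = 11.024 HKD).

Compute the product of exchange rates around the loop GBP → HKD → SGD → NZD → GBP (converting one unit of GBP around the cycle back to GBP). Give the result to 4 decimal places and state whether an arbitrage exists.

Around GBP → HKD → SGD → NZD → GBP: 1 × 11.024 ÷ 5.7057 ÷ 0.85248 ÷ 2.2219 = 1.020050
Product > 1; profitable direction is GBP → HKD → SGD → NZD → GBP.

1.0201 (arbitrage exists)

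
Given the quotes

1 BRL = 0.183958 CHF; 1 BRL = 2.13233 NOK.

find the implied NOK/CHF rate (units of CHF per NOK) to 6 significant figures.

NOK/CHF = 0.0862709

1 NOK ÷ 2.13233 = 0.468971 BRL
0.468971 BRL × 0.183958 = 0.0862709 CHF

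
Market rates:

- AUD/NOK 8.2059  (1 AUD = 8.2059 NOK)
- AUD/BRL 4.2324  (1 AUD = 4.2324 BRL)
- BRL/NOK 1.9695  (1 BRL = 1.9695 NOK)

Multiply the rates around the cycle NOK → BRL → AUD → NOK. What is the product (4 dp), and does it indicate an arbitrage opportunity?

Around NOK → BRL → AUD → NOK: 1 ÷ 1.9695 ÷ 4.2324 × 8.2059 = 0.984427
Product < 1; profitable direction is NOK → AUD → BRL → NOK.

0.9844 (arbitrage exists)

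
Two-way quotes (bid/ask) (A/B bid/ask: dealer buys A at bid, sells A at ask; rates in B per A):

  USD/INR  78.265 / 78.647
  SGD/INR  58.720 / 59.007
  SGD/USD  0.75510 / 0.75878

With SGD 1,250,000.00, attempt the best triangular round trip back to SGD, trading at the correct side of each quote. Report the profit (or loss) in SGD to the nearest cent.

Best loop SGD → USD → INR → SGD:
SGD 1,250,000.00 × 0.75510 (sell SGD at bid) = USD 943,875.00
USD 943,875.00 × 78.265 (sell USD at bid) = INR 73,872,376.88
INR 73,872,376.88 ÷ 59.007 (buy SGD at ask) = SGD 1,251,925.65

Net profit: SGD 1,925.65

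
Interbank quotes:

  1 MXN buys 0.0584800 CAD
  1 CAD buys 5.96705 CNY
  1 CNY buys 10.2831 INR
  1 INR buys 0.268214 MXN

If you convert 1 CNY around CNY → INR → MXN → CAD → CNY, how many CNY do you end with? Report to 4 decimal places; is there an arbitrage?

Around CNY → INR → MXN → CAD → CNY: 1 × 10.2831 × 0.268214 × 0.0584800 × 5.96705 = 0.962438
Product < 1; profitable direction is CNY → CAD → MXN → INR → CNY.

0.9624 (arbitrage exists)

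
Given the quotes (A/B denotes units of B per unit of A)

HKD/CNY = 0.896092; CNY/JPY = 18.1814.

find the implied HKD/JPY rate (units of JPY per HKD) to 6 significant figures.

HKD/JPY = 16.2922

1 HKD × 0.896092 = 0.896092 CNY
0.896092 CNY × 18.1814 = 16.2922 JPY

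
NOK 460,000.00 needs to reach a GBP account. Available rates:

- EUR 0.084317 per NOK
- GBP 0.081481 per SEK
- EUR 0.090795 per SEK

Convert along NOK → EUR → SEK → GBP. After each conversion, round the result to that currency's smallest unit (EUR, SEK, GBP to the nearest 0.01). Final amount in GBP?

NOK 460,000.00 × 0.084317 = EUR 38,785.82
EUR 38,785.82 ÷ 0.090795 = SEK 427,180.13
SEK 427,180.13 × 0.081481 = GBP 34,807.06

GBP 34,807.06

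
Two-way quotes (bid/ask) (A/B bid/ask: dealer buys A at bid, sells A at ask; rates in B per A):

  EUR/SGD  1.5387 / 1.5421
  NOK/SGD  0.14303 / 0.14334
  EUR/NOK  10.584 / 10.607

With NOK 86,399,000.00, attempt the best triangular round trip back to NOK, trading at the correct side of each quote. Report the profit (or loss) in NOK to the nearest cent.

Net profit: NOK 1,039,500.40

Best loop NOK → EUR → SGD → NOK:
NOK 86,399,000.00 ÷ 10.607 (buy EUR at ask) = EUR 8,145,469.97
EUR 8,145,469.97 × 1.5387 (sell EUR at bid) = SGD 12,533,434.65
SGD 12,533,434.65 ÷ 0.14334 (buy NOK at ask) = NOK 87,438,500.40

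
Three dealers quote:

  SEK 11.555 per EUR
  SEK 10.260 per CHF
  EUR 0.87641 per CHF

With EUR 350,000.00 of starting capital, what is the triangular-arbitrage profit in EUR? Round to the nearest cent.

Profitable loop is EUR → CHF → SEK → EUR:
EUR 350,000.00 ÷ 0.87641 = CHF 399,356.47
CHF 399,356.47 × 10.260 = SEK 4,097,397.34
SEK 4,097,397.34 ÷ 11.555 = EUR 354,599.51
Profit = EUR 354,599.51 − EUR 350,000.00

Profit: EUR 4,599.51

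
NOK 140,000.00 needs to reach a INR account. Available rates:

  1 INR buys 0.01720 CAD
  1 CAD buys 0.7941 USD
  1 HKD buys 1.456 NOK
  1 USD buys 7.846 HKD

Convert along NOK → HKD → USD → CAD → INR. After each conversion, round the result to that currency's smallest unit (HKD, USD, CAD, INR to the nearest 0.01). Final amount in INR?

INR 897,252.33

NOK 140,000.00 ÷ 1.456 = HKD 96,153.85
HKD 96,153.85 ÷ 7.846 = USD 12,255.14
USD 12,255.14 ÷ 0.7941 = CAD 15,432.74
CAD 15,432.74 ÷ 0.01720 = INR 897,252.33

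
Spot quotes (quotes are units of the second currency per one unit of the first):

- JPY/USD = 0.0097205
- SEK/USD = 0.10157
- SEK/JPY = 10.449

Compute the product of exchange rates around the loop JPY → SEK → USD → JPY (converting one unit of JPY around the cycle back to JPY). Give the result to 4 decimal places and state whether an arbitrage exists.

1.0000 (no arbitrage)

Around JPY → SEK → USD → JPY: 1 ÷ 10.449 × 0.10157 ÷ 0.0097205 = 1.000005
Product ≈ 1 (deviation 0.000%, within rounding noise).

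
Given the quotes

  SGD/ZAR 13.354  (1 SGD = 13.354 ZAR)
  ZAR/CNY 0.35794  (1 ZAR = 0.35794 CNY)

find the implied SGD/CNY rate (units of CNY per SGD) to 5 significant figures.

SGD/CNY = 4.7799

1 SGD × 13.354 = 13.354 ZAR
13.354 ZAR × 0.35794 = 4.77993 CNY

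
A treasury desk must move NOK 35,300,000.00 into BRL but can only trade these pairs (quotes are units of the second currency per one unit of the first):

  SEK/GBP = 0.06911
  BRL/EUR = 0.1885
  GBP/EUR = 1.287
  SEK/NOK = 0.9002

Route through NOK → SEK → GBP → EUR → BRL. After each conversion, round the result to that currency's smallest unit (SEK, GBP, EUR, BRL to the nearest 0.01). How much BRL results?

BRL 18,503,069.60

NOK 35,300,000.00 ÷ 0.9002 = SEK 39,213,508.11
SEK 39,213,508.11 × 0.06911 = GBP 2,710,045.55
GBP 2,710,045.55 × 1.287 = EUR 3,487,828.62
EUR 3,487,828.62 ÷ 0.1885 = BRL 18,503,069.60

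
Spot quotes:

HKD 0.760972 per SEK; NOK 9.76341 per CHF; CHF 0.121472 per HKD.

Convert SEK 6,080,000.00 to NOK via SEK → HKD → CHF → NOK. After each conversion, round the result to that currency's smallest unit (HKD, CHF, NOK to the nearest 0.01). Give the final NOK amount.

SEK 6,080,000.00 × 0.760972 = HKD 4,626,709.76
HKD 4,626,709.76 × 0.121472 = CHF 562,015.69
CHF 562,015.69 × 9.76341 = NOK 5,487,189.61

NOK 5,487,189.61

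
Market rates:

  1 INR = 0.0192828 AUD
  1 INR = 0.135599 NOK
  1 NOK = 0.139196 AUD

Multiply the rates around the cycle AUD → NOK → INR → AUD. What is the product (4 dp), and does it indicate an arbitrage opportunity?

Around AUD → NOK → INR → AUD: 1 ÷ 0.139196 ÷ 0.135599 × 0.0192828 = 1.021614
Product > 1; profitable direction is AUD → NOK → INR → AUD.

1.0216 (arbitrage exists)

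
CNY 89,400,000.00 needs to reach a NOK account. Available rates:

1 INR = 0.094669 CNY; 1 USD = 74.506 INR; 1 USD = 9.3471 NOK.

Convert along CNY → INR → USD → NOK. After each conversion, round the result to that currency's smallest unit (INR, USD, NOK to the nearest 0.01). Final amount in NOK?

CNY 89,400,000.00 ÷ 0.094669 = INR 944,342,921.13
INR 944,342,921.13 ÷ 74.506 = USD 12,674,723.12
USD 12,674,723.12 × 9.3471 = NOK 118,471,904.47

NOK 118,471,904.47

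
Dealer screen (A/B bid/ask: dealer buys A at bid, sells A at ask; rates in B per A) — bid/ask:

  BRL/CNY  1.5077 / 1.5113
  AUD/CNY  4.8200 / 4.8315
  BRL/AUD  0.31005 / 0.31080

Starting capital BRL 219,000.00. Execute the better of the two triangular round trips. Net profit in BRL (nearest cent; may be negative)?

Best loop BRL → CNY → AUD → BRL:
BRL 219,000.00 × 1.5077 (sell BRL at bid) = CNY 330,186.30
CNY 330,186.30 ÷ 4.8315 (buy AUD at ask) = AUD 68,340.33
AUD 68,340.33 ÷ 0.31080 (buy BRL at ask) = BRL 219,885.23

Net profit: BRL 885.23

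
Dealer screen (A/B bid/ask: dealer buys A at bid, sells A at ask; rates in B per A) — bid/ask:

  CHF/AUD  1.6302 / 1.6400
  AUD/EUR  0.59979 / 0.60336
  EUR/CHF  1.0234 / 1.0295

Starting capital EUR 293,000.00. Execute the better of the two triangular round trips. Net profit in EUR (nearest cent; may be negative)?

Best loop EUR → CHF → AUD → EUR:
EUR 293,000.00 × 1.0234 (sell EUR at bid) = CHF 299,856.20
CHF 299,856.20 × 1.6302 (sell CHF at bid) = AUD 488,825.58
AUD 488,825.58 × 0.59979 (sell AUD at bid) = EUR 293,192.69

Net profit: EUR 192.69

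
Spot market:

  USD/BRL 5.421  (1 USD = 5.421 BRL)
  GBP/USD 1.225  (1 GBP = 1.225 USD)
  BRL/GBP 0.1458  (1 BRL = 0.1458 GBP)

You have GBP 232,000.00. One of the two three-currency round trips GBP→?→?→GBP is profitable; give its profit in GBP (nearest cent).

Profit: GBP 7,615.53

Profitable loop is GBP → BRL → USD → GBP:
GBP 232,000.00 ÷ 0.1458 = BRL 1,591,220.85
BRL 1,591,220.85 ÷ 5.421 = USD 293,529.03
USD 293,529.03 ÷ 1.225 = GBP 239,615.53
Profit = GBP 239,615.53 − GBP 232,000.00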